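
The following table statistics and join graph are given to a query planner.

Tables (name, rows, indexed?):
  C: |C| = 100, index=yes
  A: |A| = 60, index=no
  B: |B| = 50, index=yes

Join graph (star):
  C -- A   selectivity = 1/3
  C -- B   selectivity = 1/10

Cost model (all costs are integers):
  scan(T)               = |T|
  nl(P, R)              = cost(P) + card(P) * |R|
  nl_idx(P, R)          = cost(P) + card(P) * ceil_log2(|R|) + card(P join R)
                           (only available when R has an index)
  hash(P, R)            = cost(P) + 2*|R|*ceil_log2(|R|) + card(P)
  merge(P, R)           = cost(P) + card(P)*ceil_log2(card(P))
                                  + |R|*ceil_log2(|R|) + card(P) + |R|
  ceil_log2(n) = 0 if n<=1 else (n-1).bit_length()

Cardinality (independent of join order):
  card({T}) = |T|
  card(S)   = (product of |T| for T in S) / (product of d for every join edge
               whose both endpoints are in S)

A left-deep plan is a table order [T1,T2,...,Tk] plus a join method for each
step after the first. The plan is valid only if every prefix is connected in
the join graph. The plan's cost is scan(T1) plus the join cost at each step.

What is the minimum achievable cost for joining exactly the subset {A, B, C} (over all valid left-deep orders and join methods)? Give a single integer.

Selinger DP over subsets of {A,B,C}:
  {C}: scan cost=100, card=100
  {A}: scan cost=60, card=60
  {B}: scan cost=50, card=50
  {AC}: card=2000; try (A,hash)→920, (C,merge)→1280, (A,merge)→1320, (C,hash)→1520, (C,nl_idx)→2480, (C,nl)→6060 …(+1); best=920 via (A,hash)
  {BC}: card=500; try (B,hash)→800, (C,nl_idx)→900, (C,merge)→1200, (B,nl_idx)→1200, (B,merge)→1250, (C,hash)→1500 …(+2); best=800 via (B,hash)
  {ABC}: card=10000; try (A,hash)→2020, (B,hash)→3520, (A,merge)→6220, (B,nl_idx)→22920, (B,merge)→25270, (A,nl)→30800 …(+1); best=2020 via (A,hash)

2020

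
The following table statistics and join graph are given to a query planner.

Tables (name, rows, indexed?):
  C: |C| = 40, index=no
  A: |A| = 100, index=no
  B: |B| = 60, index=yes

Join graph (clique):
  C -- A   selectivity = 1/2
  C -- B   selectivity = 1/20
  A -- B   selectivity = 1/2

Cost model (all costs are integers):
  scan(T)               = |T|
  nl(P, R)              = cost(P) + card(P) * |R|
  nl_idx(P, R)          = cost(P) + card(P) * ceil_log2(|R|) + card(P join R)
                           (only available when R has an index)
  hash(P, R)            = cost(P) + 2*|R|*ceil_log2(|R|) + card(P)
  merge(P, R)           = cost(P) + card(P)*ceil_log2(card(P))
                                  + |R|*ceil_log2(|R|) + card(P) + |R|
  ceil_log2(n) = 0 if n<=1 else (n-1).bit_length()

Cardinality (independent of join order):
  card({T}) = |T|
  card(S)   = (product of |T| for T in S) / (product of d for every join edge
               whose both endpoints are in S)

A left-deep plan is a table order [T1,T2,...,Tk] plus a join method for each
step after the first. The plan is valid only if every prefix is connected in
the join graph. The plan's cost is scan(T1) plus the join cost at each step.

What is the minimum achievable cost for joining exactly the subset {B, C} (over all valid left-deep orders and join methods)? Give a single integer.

Selinger DP over subsets of {B,C}:
  {C}: scan cost=40, card=40
  {B}: scan cost=60, card=60
  {BC}: card=120; try (B,nl_idx)→400, (C,hash)→600, (B,merge)→740, (C,merge)→760, (B,hash)→800, (B,nl)→2440 …(+1); best=400 via (B,nl_idx)

400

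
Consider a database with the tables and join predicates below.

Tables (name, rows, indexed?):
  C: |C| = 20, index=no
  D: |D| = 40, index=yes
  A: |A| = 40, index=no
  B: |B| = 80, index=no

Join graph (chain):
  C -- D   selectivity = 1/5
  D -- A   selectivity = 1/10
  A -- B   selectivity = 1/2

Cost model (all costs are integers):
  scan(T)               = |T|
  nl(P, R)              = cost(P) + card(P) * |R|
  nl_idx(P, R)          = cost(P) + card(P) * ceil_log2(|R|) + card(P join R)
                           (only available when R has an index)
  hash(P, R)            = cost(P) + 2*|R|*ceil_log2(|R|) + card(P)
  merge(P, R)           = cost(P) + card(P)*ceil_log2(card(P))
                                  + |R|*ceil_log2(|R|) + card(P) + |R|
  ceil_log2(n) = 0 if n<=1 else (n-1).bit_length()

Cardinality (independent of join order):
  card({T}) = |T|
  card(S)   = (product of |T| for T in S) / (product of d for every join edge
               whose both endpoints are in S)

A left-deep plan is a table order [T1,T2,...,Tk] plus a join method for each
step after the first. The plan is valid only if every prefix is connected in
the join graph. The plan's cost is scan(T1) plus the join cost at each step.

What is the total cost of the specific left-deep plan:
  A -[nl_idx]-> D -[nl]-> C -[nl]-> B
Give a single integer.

54840

step 1: scan A: cost=40, card=40
step 2: join D via nl_idx
    card(P join D) = 40*40/(10) = 160
    cost = 40 + 40*6 + 160 = 440
step 3: join C via nl
    card(P join C) = 160*20/(5) = 640
    cost = 440 + 160*20 = 3640
step 4: join B via nl
    card(P join B) = 640*80/(2) = 25600
    cost = 3640 + 640*80 = 54840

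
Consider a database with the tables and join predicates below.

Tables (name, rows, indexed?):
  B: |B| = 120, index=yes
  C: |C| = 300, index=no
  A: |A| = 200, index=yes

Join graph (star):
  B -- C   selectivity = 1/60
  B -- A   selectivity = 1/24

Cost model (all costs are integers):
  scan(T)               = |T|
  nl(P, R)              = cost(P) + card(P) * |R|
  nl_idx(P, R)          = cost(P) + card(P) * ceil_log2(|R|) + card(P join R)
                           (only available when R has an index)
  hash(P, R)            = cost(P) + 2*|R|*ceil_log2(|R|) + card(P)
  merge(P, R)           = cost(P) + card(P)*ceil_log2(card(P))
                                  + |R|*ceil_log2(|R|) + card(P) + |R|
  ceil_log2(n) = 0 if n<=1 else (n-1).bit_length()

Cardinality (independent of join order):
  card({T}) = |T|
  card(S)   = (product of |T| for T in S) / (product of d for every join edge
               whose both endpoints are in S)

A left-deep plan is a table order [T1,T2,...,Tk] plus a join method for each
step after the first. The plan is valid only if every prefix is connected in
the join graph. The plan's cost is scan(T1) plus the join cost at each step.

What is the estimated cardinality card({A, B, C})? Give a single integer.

5000

Tables in S: A(200), B(120), C(300)
Edges inside S: B-C(d=60), B-A(d=24)
numerator = 200 * 120 * 300 = 7200000
denominator = 60 * 24 = 1440
card(S) = 7200000 / 1440 = 5000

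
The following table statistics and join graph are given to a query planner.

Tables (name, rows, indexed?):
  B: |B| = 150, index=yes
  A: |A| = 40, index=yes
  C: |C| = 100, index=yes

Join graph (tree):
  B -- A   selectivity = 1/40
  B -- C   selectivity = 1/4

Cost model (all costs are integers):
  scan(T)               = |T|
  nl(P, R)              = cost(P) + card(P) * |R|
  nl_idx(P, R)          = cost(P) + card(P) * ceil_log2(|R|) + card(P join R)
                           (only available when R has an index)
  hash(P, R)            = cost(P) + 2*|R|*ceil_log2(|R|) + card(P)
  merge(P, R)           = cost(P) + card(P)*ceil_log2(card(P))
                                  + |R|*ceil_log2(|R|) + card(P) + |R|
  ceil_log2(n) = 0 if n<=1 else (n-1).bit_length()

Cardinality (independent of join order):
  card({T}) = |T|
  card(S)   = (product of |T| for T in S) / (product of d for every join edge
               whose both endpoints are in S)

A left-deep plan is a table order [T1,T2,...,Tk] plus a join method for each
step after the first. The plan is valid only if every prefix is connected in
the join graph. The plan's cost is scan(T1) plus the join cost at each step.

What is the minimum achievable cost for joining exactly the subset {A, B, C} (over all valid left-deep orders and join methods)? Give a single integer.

2060

Selinger DP over subsets of {A,B,C}:
  {B}: scan cost=150, card=150
  {A}: scan cost=40, card=40
  {C}: scan cost=100, card=100
  {AB}: card=150; try (B,nl_idx)→510, (A,hash)→780, (A,nl_idx)→1200, (B,merge)→1670, (A,merge)→1780, (B,hash)→2480 …(+2); best=510 via (B,nl_idx)
  {BC}: card=3750; try (C,hash)→1700, (B,merge)→2250, (C,merge)→2300, (B,hash)→2600, (B,nl_idx)→4650, (C,nl_idx)→4950 …(+2); best=1700 via (C,hash)
  {ABC}: card=3750; try (C,hash)→2060, (C,merge)→2660, (C,nl_idx)→5310, (A,hash)→5930, (C,nl)→15510, (A,nl_idx)→27950 …(+2); best=2060 via (C,hash)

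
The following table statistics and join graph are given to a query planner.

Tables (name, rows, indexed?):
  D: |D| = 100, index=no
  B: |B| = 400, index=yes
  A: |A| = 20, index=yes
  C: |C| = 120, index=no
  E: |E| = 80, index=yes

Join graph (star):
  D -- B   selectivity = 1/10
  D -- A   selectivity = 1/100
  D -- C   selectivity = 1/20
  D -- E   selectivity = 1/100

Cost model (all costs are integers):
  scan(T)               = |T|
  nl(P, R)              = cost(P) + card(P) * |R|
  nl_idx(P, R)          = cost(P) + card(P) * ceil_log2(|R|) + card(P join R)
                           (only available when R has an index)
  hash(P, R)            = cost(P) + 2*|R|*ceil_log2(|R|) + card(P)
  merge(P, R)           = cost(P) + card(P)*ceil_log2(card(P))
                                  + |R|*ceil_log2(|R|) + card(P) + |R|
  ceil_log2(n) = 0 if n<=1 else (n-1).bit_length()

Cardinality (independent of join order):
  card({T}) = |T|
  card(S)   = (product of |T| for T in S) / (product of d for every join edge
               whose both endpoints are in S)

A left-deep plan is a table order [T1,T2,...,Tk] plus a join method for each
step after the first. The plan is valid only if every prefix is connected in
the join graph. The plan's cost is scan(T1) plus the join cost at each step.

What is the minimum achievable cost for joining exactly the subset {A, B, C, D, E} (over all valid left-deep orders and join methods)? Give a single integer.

3660

Selinger DP over subsets of {A,B,C,D,E}:
  {D}: scan cost=100, card=100
  {B}: scan cost=400, card=400
  {A}: scan cost=20, card=20
  {C}: scan cost=120, card=120
  {E}: scan cost=80, card=80
  {BD}: card=4000; try (D,hash)→2200, (B,merge)→4900, (B,nl_idx)→5000, (D,merge)→5200, (B,hash)→7400, (B,nl)→40100 …(+1); best=2200 via (D,hash)
  {AD}: card=20; try (A,hash)→400, (A,nl_idx)→620, (D,merge)→940, (A,merge)→1020, (D,hash)→1440, (D,nl)→2020 …(+1); best=400 via (A,hash)
  {CD}: card=600; try (D,hash)→1640, (C,merge)→1860, (D,merge)→1880, (C,hash)→1880, (C,nl)→12100, (D,nl)→12120; best=1640 via (D,hash)
  {DE}: card=80; try (E,nl_idx)→880, (E,hash)→1320, (D,merge)→1520, (E,merge)→1540, (D,hash)→1560, (D,nl)→8080 …(+1); best=880 via (E,nl_idx)
  {ABD}: card=800; try (B,nl_idx)→1380, (B,merge)→4520, (A,hash)→6400, (B,hash)→7620, (B,nl)→8400, (A,nl_idx)→23000 …(+2); best=1380 via (B,nl_idx)
  {BCD}: card=24000; try (C,hash)→7880, (B,hash)→9440, (B,merge)→12240, (B,nl_idx)→31040, (C,merge)→55160, (B,nl)→241640 …(+1); best=7880 via (C,hash)
  {BDE}: card=3200; try (B,nl_idx)→4800, (B,merge)→5520, (E,hash)→7320, (B,hash)→8160, (B,nl)→32880, (E,nl_idx)→33400 …(+2); best=4800 via (B,nl_idx)
  {ACD}: card=120; try (C,merge)→1480, (C,hash)→2100, (A,hash)→2440, (C,nl)→2800, (A,nl_idx)→4760, (A,merge)→8360 …(+1); best=1480 via (C,merge)
  {ADE}: card=16; try (E,nl_idx)→556, (E,merge)→1160, (A,hash)→1160, (A,nl_idx)→1296, (E,hash)→1540, (A,merge)→1640 …(+2); best=556 via (E,nl_idx)
  {CDE}: card=480; try (C,merge)→2480, (C,hash)→2640, (E,hash)→3360, (E,nl_idx)→6320, (E,merge)→8880, (C,nl)→10480 …(+1); best=2480 via (C,merge)
  {ABCD}: card=4800; try (C,hash)→3860, (B,merge)→6440, (B,nl_idx)→7360, (B,hash)→8800, (C,merge)→11140, (A,hash)→32080 …(+5); best=3860 via (C,hash)
  {ABDE}: card=640; try (B,nl_idx)→1340, (E,hash)→3300, (B,merge)→4636, (B,nl)→6956, (E,nl_idx)→7620, (B,hash)→7772 …(+6); best=1340 via (B,nl_idx)
  {BCDE}: card=19200; try (C,hash)→9680, (B,hash)→10160, (B,merge)→11280, (B,nl_idx)→26000, (E,hash)→33000, (C,merge)→47360 …(+5); best=9680 via (C,hash)
  {ACDE}: card=96; try (C,merge)→1596, (C,hash)→2252, (E,nl_idx)→2416, (C,nl)→2476, (E,hash)→2720, (E,merge)→3080 …(+5); best=1596 via (C,merge)
  {ABCDE}: card=3840; try (C,hash)→3660, (B,nl_idx)→6300, (B,merge)→6364, (B,hash)→8892, (C,merge)→9340, (E,hash)→9780 …(+9); best=3660 via (C,hash)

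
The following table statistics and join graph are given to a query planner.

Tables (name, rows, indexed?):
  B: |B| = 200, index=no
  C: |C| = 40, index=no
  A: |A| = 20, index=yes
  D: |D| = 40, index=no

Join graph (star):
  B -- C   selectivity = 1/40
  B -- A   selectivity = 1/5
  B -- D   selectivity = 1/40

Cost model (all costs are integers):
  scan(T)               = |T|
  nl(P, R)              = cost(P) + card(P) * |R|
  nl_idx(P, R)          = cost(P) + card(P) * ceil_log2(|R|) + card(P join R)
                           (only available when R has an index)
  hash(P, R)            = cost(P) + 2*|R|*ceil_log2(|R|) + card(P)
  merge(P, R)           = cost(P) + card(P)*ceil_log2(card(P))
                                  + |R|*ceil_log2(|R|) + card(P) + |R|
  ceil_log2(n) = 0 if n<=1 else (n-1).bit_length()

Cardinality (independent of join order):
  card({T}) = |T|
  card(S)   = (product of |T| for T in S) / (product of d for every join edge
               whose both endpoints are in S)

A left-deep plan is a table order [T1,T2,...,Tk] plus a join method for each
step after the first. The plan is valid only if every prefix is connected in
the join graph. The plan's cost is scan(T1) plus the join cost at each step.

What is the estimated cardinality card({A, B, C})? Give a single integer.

800

Tables in S: A(20), B(200), C(40)
Edges inside S: B-C(d=40), B-A(d=5)
numerator = 20 * 200 * 40 = 160000
denominator = 40 * 5 = 200
card(S) = 160000 / 200 = 800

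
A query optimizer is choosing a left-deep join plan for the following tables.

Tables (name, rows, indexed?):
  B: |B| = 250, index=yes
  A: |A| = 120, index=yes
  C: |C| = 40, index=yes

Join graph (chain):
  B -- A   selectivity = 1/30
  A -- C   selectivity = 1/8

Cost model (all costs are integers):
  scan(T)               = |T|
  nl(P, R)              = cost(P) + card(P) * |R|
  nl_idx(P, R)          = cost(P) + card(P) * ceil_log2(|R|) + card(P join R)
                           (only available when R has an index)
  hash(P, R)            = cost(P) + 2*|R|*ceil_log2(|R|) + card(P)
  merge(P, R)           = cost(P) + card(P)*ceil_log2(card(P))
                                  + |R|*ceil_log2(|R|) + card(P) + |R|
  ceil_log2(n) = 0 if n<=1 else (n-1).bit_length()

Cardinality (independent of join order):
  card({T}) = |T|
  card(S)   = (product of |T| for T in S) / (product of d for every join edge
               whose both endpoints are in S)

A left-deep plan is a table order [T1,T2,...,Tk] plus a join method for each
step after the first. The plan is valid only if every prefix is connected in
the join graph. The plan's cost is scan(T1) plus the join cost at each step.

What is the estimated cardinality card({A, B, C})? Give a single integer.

Tables in S: A(120), B(250), C(40)
Edges inside S: B-A(d=30), A-C(d=8)
numerator = 120 * 250 * 40 = 1200000
denominator = 30 * 8 = 240
card(S) = 1200000 / 240 = 5000

5000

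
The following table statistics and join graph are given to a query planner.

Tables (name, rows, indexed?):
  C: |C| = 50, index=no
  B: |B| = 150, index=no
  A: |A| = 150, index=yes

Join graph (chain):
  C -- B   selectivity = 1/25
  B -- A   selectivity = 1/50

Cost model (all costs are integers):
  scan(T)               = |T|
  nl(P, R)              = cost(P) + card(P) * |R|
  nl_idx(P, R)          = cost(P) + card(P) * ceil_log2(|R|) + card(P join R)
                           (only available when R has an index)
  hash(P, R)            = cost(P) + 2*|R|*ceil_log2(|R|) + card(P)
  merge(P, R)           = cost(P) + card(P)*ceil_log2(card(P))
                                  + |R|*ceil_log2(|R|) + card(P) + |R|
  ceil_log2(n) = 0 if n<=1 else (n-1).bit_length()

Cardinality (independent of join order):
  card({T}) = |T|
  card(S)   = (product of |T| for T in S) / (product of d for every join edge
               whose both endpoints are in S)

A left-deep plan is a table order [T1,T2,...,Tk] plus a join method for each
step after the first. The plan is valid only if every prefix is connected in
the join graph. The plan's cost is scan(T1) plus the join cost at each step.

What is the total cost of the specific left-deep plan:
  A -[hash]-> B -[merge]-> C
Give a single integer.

step 1: scan A: cost=150, card=150
step 2: join B via hash
    card(P join B) = 150*150/(50) = 450
    cost = 150 + 2*150*8 + 150 = 2700
step 3: join C via merge
    card(P join C) = 450*50/(25) = 900
    cost = 2700 + 450*9 + 50*6 + 450 + 50 = 7550

7550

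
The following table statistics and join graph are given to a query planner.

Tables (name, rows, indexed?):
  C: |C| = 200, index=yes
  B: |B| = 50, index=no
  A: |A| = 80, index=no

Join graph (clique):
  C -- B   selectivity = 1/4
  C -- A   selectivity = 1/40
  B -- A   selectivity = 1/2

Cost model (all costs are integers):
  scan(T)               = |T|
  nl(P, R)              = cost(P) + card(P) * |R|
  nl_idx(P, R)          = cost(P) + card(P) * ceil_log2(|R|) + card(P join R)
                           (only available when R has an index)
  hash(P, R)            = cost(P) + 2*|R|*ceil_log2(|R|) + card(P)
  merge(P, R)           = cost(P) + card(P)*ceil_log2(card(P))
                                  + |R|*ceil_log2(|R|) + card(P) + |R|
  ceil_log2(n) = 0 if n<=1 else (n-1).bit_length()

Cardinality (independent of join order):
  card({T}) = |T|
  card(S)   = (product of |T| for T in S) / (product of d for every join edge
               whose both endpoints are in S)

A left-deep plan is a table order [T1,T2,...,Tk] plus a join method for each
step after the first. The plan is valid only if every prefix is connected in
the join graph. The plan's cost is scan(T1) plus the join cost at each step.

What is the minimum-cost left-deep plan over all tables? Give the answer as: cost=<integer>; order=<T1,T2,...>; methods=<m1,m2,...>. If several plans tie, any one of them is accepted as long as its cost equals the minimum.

Selinger DP (subsets sized 1..n):
  {C}: scan cost=200, card=200
  {B}: scan cost=50, card=50
  {A}: scan cost=80, card=80
  {BC}: card=2500; try (B,hash)→1000, (C,merge)→2200, (B,merge)→2350, (C,nl_idx)→2950, (C,hash)→3300, (C,nl)→10050 …(+1); best=1000 via (B,hash)
  {AC}: card=400; try (C,nl_idx)→1120, (A,hash)→1520, (C,merge)→2520, (A,merge)→2640, (C,hash)→3360, (C,nl)→16080 …(+1); best=1120 via (C,nl_idx)
  {AB}: card=2000; try (B,hash)→760, (A,merge)→1040, (B,merge)→1070, (A,hash)→1220, (A,nl)→4050, (B,nl)→4080; best=760 via (B,hash)
  {ABC}: card=2500; try (B,hash)→2120, (A,hash)→4620, (B,merge)→5470, (C,hash)→5960, (C,nl_idx)→19260, (B,nl)→21120 …(+4); best=2120 via (B,hash)

cost=2120; order=A,C,B; methods=nl_idx,hash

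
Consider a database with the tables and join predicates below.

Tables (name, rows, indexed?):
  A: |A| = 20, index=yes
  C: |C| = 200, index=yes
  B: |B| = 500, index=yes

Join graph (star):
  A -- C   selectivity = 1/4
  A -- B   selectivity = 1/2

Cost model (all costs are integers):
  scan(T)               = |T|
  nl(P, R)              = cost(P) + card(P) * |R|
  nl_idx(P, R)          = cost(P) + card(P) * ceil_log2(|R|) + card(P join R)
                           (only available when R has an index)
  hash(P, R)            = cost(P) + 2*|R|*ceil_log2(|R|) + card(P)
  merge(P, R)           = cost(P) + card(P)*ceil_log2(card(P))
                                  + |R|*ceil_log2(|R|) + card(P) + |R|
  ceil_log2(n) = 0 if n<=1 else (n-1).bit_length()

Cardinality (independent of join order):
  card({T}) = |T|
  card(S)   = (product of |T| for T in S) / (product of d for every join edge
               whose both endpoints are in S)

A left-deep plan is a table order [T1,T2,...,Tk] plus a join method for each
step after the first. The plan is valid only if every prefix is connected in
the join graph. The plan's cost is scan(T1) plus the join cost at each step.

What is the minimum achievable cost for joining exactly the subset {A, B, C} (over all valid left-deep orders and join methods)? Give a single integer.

9400

Selinger DP over subsets of {A,B,C}:
  {A}: scan cost=20, card=20
  {C}: scan cost=200, card=200
  {B}: scan cost=500, card=500
  {AC}: card=1000; try (A,hash)→600, (C,nl_idx)→1180, (C,merge)→1940, (A,merge)→2120, (A,nl_idx)→2200, (C,hash)→3240 …(+2); best=600 via (A,hash)
  {AB}: card=5000; try (A,hash)→1200, (B,merge)→5140, (B,nl_idx)→5200, (A,merge)→5620, (A,nl_idx)→8000, (B,hash)→9040 …(+2); best=1200 via (A,hash)
  {ABC}: card=250000; try (C,hash)→9400, (B,hash)→10600, (B,merge)→16600, (C,merge)→73000, (B,nl_idx)→259600, (C,nl_idx)→291200 …(+2); best=9400 via (C,hash)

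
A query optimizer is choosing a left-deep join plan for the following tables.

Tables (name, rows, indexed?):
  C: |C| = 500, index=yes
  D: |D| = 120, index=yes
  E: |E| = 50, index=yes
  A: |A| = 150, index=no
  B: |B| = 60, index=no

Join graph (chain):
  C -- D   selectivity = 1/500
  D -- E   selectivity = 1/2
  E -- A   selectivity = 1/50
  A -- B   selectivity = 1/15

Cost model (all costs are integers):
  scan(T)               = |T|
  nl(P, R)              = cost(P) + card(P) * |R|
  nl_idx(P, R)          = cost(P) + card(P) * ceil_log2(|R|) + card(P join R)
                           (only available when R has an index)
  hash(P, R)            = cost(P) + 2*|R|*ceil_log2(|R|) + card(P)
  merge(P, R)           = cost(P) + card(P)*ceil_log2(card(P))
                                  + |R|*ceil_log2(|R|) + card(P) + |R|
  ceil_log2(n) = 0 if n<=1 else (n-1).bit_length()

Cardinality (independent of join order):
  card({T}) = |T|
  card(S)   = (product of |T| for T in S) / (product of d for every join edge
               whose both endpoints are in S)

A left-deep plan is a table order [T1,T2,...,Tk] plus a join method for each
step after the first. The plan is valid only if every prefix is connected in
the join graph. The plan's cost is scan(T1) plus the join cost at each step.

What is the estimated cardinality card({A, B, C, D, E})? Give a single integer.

Tables in S: A(150), B(60), C(500), D(120), E(50)
Edges inside S: C-D(d=500), D-E(d=2), E-A(d=50), A-B(d=15)
numerator = 150 * 60 * 500 * 120 * 50 = 27000000000
denominator = 500 * 2 * 50 * 15 = 750000
card(S) = 27000000000 / 750000 = 36000

36000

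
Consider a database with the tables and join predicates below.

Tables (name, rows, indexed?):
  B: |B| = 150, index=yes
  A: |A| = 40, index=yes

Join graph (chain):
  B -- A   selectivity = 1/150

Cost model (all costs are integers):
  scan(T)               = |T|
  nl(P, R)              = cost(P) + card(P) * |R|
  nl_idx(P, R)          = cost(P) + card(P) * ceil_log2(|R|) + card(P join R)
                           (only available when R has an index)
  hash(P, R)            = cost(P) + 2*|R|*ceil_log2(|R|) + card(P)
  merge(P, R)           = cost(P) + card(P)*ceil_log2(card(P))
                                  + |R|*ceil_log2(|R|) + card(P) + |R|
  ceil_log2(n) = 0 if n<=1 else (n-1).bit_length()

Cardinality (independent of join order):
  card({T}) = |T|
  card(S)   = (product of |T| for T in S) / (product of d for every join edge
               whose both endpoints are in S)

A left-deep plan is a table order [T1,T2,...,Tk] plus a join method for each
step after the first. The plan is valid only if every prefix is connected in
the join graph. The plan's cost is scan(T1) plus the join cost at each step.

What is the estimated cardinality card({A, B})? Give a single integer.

40

Tables in S: A(40), B(150)
Edges inside S: B-A(d=150)
numerator = 40 * 150 = 6000
denominator = 150 = 150
card(S) = 6000 / 150 = 40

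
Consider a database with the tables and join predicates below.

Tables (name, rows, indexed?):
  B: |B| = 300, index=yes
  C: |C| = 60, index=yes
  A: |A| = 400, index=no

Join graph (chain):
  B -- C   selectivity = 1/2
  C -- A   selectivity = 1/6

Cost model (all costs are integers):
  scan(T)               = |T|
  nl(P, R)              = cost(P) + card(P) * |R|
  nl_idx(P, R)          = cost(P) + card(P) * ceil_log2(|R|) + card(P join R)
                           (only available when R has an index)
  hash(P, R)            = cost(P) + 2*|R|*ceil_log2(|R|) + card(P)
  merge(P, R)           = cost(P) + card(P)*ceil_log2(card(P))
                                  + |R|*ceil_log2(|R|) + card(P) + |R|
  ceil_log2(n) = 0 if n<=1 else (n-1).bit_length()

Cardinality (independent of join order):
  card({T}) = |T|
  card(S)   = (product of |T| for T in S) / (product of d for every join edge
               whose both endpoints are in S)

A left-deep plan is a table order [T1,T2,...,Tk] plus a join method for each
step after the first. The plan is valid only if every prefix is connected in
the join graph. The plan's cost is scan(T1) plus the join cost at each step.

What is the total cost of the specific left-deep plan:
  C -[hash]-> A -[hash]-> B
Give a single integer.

16720

step 1: scan C: cost=60, card=60
step 2: join A via hash
    card(P join A) = 60*400/(6) = 4000
    cost = 60 + 2*400*9 + 60 = 7320
step 3: join B via hash
    card(P join B) = 4000*300/(2) = 600000
    cost = 7320 + 2*300*9 + 4000 = 16720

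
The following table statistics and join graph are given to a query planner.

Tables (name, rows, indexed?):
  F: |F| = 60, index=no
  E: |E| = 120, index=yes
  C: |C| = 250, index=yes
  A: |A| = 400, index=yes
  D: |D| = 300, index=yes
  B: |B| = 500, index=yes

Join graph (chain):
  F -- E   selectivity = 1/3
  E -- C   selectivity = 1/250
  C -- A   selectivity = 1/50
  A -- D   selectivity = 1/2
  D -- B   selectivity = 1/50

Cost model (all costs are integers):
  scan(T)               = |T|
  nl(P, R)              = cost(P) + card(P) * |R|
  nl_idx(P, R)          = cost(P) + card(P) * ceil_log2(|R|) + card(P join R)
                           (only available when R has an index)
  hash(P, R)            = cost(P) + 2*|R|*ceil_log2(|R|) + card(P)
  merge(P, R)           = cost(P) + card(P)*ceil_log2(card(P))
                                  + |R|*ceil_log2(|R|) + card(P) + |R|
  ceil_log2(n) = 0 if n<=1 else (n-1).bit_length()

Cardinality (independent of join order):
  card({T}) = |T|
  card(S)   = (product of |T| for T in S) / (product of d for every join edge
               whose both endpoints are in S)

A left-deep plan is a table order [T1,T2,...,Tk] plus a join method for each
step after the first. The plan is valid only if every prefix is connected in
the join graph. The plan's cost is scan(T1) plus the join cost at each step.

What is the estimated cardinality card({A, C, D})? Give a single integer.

300000

Tables in S: A(400), C(250), D(300)
Edges inside S: C-A(d=50), A-D(d=2)
numerator = 400 * 250 * 300 = 30000000
denominator = 50 * 2 = 100
card(S) = 30000000 / 100 = 300000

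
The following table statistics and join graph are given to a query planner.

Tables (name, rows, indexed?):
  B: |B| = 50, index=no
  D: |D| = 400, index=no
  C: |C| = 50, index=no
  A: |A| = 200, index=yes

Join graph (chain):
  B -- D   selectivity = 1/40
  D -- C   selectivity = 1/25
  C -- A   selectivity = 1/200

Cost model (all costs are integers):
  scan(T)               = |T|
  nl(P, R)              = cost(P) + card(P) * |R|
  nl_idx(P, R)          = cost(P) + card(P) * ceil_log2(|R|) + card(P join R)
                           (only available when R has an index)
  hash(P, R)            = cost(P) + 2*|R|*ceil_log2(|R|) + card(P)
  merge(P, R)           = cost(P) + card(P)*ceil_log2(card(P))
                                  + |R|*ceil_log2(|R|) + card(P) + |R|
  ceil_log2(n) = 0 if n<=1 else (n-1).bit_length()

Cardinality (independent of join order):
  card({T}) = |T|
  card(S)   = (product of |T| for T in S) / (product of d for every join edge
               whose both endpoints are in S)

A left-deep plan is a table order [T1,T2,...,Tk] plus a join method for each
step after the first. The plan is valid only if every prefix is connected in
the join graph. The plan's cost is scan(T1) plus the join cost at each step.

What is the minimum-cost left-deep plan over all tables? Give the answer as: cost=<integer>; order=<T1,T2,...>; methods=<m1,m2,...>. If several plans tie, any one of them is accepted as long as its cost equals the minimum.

cost=6250; order=C,A,D,B; methods=nl_idx,merge,hash

Selinger DP (subsets sized 1..n):
  {B}: scan cost=50, card=50
  {D}: scan cost=400, card=400
  {C}: scan cost=50, card=50
  {A}: scan cost=200, card=200
  {BD}: card=500; try (B,hash)→1400, (D,merge)→4400, (B,merge)→4750, (D,hash)→7300, (D,nl)→20050, (B,nl)→20400; best=1400 via (B,hash)
  {CD}: card=800; try (C,hash)→1400, (D,merge)→4400, (C,merge)→4750, (D,hash)→7300, (D,nl)→20050, (C,nl)→20400; best=1400 via (C,hash)
  {AC}: card=50; try (A,nl_idx)→500, (C,hash)→1000, (A,merge)→2200, (C,merge)→2350, (A,hash)→3300, (A,nl)→10050 …(+1); best=500 via (A,nl_idx)
  {BCD}: card=1000; try (C,hash)→2500, (B,hash)→2800, (C,merge)→6750, (B,merge)→10550, (C,nl)→26400, (B,nl)→41400; best=2500 via (C,hash)
  {ACD}: card=800; try (D,merge)→4850, (A,hash)→5400, (D,hash)→7750, (A,nl_idx)→8600, (A,merge)→12000, (D,nl)→20500 …(+1); best=4850 via (D,merge)
  {ABCD}: card=1000; try (B,hash)→6250, (A,hash)→6700, (A,nl_idx)→11500, (B,merge)→14000, (A,merge)→15300, (B,nl)→44850 …(+1); best=6250 via (B,hash)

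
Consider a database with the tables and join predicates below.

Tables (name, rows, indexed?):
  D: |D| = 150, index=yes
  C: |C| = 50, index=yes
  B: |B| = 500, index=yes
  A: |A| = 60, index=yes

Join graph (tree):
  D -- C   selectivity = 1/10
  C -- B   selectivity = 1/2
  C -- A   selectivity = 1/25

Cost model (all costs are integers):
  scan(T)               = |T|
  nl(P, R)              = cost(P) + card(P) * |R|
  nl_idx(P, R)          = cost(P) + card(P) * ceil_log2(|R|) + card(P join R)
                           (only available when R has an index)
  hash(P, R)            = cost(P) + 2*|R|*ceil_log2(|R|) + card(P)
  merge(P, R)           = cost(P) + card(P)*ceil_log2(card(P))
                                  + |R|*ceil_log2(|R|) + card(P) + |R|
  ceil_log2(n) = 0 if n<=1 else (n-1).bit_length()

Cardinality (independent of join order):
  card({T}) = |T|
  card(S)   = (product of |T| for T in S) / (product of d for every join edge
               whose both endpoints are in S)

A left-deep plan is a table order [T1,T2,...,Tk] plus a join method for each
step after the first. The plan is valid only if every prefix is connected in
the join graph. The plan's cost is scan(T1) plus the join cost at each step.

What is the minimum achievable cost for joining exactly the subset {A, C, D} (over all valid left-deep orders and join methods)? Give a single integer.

Selinger DP over subsets of {A,C,D}:
  {D}: scan cost=150, card=150
  {C}: scan cost=50, card=50
  {A}: scan cost=60, card=60
  {CD}: card=750; try (C,hash)→900, (D,nl_idx)→1200, (D,merge)→1750, (C,nl_idx)→1800, (C,merge)→1850, (D,hash)→2500 …(+2); best=900 via (C,hash)
  {AC}: card=120; try (A,nl_idx)→470, (C,nl_idx)→540, (C,hash)→720, (A,hash)→820, (A,merge)→820, (C,merge)→830 …(+2); best=470 via (A,nl_idx)
  {ACD}: card=1800; try (A,hash)→2370, (D,merge)→2780, (D,hash)→2990, (D,nl_idx)→3230, (A,nl_idx)→7200, (A,merge)→9570 …(+2); best=2370 via (A,hash)

2370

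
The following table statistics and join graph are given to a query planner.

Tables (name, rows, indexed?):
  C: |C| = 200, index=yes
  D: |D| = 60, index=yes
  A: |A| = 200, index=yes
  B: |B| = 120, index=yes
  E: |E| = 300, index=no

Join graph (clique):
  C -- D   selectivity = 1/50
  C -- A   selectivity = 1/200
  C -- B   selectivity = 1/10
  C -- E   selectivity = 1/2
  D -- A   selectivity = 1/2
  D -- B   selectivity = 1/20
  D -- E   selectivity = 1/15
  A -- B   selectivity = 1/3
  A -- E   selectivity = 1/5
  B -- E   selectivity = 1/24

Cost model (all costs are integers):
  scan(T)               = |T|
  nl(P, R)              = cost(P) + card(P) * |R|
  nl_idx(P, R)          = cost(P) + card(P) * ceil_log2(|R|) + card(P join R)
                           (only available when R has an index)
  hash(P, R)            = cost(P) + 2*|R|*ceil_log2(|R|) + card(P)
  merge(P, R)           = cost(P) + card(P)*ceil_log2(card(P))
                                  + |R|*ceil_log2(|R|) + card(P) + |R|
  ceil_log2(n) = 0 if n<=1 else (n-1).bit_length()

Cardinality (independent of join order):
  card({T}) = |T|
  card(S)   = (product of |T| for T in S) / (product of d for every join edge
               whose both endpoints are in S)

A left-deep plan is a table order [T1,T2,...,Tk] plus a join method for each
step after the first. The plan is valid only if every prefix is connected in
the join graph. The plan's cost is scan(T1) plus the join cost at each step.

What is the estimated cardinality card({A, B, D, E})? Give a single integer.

Tables in S: A(200), B(120), D(60), E(300)
Edges inside S: D-A(d=2), D-B(d=20), D-E(d=15), A-B(d=3), A-E(d=5), B-E(d=24)
numerator = 200 * 120 * 60 * 300 = 432000000
denominator = 2 * 20 * 15 * 3 * 5 * 24 = 216000
card(S) = 432000000 / 216000 = 2000

2000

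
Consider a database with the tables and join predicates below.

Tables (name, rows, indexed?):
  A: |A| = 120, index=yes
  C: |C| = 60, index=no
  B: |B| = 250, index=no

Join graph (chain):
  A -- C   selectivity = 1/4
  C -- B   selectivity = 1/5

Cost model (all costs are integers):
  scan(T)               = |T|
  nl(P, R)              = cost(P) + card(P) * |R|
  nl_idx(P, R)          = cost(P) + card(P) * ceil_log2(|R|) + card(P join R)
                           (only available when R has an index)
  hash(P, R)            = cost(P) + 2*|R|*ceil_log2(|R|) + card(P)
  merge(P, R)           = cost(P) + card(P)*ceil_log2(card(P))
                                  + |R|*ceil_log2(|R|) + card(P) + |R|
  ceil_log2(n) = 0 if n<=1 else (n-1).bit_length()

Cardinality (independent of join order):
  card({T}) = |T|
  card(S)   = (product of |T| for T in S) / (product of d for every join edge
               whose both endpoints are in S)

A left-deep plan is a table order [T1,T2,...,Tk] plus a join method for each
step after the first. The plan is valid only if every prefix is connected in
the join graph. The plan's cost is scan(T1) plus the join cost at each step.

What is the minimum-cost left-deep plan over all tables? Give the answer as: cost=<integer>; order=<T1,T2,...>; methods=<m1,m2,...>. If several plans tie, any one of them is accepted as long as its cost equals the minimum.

cost=5900; order=B,C,A; methods=hash,hash

Selinger DP (subsets sized 1..n):
  {A}: scan cost=120, card=120
  {C}: scan cost=60, card=60
  {B}: scan cost=250, card=250
  {AC}: card=1800; try (C,hash)→960, (A,merge)→1440, (C,merge)→1500, (A,hash)→1800, (A,nl_idx)→2280, (A,nl)→7260 …(+1); best=960 via (C,hash)
  {BC}: card=3000; try (C,hash)→1220, (B,merge)→2730, (C,merge)→2920, (B,hash)→4120, (B,nl)→15060, (C,nl)→15250; best=1220 via (C,hash)
  {ABC}: card=90000; try (A,hash)→5900, (B,hash)→6760, (B,merge)→24810, (A,merge)→41180, (A,nl_idx)→112220, (A,nl)→361220 …(+1); best=5900 via (A,hash)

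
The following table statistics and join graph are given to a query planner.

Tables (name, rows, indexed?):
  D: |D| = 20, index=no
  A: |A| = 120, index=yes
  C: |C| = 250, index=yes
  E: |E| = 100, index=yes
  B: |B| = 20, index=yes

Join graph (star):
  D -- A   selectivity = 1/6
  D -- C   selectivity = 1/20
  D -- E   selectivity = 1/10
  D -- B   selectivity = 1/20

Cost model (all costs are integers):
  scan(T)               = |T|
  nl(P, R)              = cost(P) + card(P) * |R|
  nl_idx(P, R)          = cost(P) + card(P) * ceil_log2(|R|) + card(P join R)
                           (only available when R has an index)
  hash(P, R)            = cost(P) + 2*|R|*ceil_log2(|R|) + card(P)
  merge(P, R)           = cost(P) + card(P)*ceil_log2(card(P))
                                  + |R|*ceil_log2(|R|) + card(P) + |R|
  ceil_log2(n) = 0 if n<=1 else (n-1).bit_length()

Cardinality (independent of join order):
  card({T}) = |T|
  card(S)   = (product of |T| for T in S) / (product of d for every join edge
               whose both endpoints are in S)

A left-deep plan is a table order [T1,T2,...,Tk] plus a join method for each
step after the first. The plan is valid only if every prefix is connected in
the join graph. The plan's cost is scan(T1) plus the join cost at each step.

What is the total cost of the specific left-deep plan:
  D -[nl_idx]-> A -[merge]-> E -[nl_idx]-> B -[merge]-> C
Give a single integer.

83610

step 1: scan D: cost=20, card=20
step 2: join A via nl_idx
    card(P join A) = 20*120/(6) = 400
    cost = 20 + 20*7 + 400 = 560
step 3: join E via merge
    card(P join E) = 400*100/(10) = 4000
    cost = 560 + 400*9 + 100*7 + 400 + 100 = 5360
step 4: join B via nl_idx
    card(P join B) = 4000*20/(20) = 4000
    cost = 5360 + 4000*5 + 4000 = 29360
step 5: join C via merge
    card(P join C) = 4000*250/(20) = 50000
    cost = 29360 + 4000*12 + 250*8 + 4000 + 250 = 83610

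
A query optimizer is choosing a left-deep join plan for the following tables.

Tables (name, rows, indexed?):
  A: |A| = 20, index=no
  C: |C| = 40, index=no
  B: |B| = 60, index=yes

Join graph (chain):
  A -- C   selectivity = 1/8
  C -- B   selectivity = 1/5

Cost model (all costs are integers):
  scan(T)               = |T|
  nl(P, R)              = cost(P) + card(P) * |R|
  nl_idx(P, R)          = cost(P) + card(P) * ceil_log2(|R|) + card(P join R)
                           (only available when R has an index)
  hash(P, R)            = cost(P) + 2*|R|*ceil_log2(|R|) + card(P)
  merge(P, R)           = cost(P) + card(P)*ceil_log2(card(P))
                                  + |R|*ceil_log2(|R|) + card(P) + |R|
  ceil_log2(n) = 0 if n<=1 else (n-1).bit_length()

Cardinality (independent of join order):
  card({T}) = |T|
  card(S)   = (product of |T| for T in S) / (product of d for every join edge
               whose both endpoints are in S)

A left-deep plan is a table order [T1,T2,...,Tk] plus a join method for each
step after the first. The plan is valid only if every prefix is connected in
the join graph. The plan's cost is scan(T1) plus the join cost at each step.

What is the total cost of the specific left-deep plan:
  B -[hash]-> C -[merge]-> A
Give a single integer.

5520

step 1: scan B: cost=60, card=60
step 2: join C via hash
    card(P join C) = 60*40/(5) = 480
    cost = 60 + 2*40*6 + 60 = 600
step 3: join A via merge
    card(P join A) = 480*20/(8) = 1200
    cost = 600 + 480*9 + 20*5 + 480 + 20 = 5520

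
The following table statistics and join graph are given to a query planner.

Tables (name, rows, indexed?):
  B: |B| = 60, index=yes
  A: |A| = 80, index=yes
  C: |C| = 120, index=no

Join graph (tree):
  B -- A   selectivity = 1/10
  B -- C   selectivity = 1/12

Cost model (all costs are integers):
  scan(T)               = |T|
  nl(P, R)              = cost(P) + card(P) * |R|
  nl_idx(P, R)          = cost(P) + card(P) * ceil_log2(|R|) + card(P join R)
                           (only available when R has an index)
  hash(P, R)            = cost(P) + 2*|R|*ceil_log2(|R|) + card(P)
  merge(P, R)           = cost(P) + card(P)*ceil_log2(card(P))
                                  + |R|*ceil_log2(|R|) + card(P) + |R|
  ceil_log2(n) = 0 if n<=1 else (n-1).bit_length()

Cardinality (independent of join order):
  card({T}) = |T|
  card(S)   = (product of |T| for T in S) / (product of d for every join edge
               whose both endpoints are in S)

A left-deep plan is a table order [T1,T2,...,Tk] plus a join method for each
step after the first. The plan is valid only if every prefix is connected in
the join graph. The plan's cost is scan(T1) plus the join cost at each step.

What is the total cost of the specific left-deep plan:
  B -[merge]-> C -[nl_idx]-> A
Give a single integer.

step 1: scan B: cost=60, card=60
step 2: join C via merge
    card(P join C) = 60*120/(12) = 600
    cost = 60 + 60*6 + 120*7 + 60 + 120 = 1440
step 3: join A via nl_idx
    card(P join A) = 600*80/(10) = 4800
    cost = 1440 + 600*7 + 4800 = 10440

10440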